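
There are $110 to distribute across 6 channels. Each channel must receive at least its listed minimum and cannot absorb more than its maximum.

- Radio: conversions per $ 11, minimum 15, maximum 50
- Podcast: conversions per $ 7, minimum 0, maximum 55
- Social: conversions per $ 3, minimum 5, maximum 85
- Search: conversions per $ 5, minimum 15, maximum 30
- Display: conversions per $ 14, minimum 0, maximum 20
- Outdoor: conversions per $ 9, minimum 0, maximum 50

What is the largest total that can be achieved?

Meeting every minimum uses 15+0+5+15+0+0 = 35 $, leaving 75.
Rank by conversions per $: Display 14 > Radio 11 > Outdoor 9 > Podcast 7 > Search 5 > Social 3.
Display: +20 to 20 (cap) — 55 left.
Give Radio 35 more to hit its cap of 50 — 20 left.
Outdoor has room for 50 more but only 20 remain, so it gets 20.
Total = 11×50 + 3×5 + 5×15 + 14×20 + 9×20 = 1100.

1100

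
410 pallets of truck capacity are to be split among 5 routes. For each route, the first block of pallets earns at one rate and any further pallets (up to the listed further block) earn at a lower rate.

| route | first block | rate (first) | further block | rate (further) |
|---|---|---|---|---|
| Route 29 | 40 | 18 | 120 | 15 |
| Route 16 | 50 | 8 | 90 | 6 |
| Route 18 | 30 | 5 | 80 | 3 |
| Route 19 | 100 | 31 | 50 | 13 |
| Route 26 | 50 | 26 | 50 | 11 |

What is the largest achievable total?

Rank every tier by rate: Route 19/tier1 31 > Route 26/tier1 26 > Route 29/tier1 18 > Route 29/tier2 15 > Route 19/tier2 13 > Route 26/tier2 11 > Route 16/tier1 8 > Route 16/tier2 6 > Route 18/tier1 5 > Route 18/tier2 3.
Route 19/tier1 (31): +100 — 310 left.
Route 26/tier1 (26): +50 — 260 left.
Route 29/tier1 (18): +40 — 220 left.
Route 29 tier2 at 15: fill all 120 — 100 left.
Fill Route 19 tier2 block (50 at 13) — 50 left.
Route 26 tier2 at 11: fill all 50 — 0 left.
Total = 31×100 + 26×50 + 18×40 + 15×120 + 13×50 + 11×50 = 8120.

8120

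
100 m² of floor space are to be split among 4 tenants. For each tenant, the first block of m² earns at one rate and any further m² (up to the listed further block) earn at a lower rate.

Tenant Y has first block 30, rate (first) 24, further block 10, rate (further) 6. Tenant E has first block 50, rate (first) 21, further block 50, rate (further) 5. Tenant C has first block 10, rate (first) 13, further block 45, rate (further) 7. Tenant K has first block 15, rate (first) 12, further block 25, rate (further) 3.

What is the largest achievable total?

2020

Order all 8 blocks by rate: Tenant Y/tier1 24 > Tenant E/tier1 21 > Tenant C/tier1 13 > Tenant K/tier1 12 > Tenant C/tier2 7 > Tenant Y/tier2 6 > Tenant E/tier2 5 > Tenant K/tier2 3.
Tenant Y tier1 at 24: fill all 30 → 70 left.
Tenant E/tier1 (21): +50 → 20 left.
Fill Tenant C tier1 block (10 at 13) → 10 left.
10 remain; put them into Tenant K tier1 at 12.
Total = 24×30 + 21×50 + 13×10 + 12×10 = 2020.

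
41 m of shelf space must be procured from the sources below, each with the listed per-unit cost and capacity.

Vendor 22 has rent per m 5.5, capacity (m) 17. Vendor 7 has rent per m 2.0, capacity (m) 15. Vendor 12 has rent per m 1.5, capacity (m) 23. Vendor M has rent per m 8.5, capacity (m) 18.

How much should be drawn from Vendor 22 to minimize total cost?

Fill from the cheapest source first.
Vendor 12 at 1.5: take all 23 m — 18 still needed.
Take 15 from Vendor 7 at 2.0 — need 3 more.
Vendor 22 at 5.5: take 3 of its 17 — requirement met.
Vendor M: unused.

3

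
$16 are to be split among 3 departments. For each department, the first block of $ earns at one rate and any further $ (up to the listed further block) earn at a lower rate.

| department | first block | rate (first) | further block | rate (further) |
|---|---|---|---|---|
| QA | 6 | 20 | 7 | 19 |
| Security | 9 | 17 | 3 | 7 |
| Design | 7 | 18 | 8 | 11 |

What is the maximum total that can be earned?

307

Rank every tier by rate: QA/T1 20 > QA/T2 19 > Design/T1 18 > Security/T1 17 > Design/T2 11 > Security/T2 7.
Fill QA T1 block (6 at 20) → 10 left.
QA/T2 (19): +7 → 3 left.
3 remain; put them into Design T1 at 18.
Total = 20×6 + 19×7 + 18×3 = 307.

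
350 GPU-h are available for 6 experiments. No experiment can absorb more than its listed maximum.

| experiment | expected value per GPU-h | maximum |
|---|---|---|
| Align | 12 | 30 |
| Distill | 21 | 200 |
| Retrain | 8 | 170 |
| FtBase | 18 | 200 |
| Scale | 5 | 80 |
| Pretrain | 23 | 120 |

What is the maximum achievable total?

Order the experiments by expected value per GPU-h: Pretrain 23 > Distill 21 > FtBase 18 > Align 12 > Retrain 8 > Scale 5.
Pretrain: +120 to 120 (cap) — 230 left.
Distill takes 200 to reach its cap of 200 — 30 left.
FtBase: +30 (room for 200) → 30. Pool exhausted.
Total = 21×200 + 18×30 + 23×120 = 7500.

7500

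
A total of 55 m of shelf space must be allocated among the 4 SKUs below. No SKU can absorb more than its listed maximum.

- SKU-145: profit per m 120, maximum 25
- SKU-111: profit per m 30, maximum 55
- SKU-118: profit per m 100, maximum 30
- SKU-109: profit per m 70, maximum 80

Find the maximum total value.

6000

Order the SKUs by profit per m: SKU-145 120 > SKU-118 100 > SKU-109 70 > SKU-111 30.
Give SKU-145 25 to hit its cap of 25 → 30 left.
SKU-118 takes 30 to reach its cap of 30 → 0 left.
Total = 120×25 + 100×30 = 6000.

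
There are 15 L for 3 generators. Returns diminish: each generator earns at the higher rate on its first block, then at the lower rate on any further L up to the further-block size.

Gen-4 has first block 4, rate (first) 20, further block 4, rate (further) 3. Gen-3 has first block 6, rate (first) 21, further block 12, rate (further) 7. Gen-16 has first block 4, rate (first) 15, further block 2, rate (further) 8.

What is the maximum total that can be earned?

274

Order all 6 blocks by rate: Gen-3/T1 21 > Gen-4/T1 20 > Gen-16/T1 15 > Gen-16/T2 8 > Gen-3/T2 7 > Gen-4/T2 3.
Gen-3/T1 (21): +6 → 9 left.
Gen-4/T1 (20): +4 → 5 left.
Gen-16/T1 (15): +4 → 1 left.
Gen-16/T2: +1 of 2 at 8; pool empty.
Total = 21×6 + 20×4 + 15×4 + 8×1 = 274.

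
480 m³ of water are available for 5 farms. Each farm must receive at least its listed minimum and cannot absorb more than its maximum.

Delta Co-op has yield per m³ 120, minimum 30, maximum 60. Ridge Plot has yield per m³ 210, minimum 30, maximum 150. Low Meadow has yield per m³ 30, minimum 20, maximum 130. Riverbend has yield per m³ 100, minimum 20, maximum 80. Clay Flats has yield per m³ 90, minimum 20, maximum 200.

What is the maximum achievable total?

62600

Meeting every minimum uses 30+30+20+20+20 = 120 m³, leaving 360.
Rank by yield per m³: Ridge Plot 210 > Delta Co-op 120 > Riverbend 100 > Clay Flats 90 > Low Meadow 30.
Ridge Plot takes 120 more to reach its cap of 150 ; 240 left.
Delta Co-op: +30 to 60 (cap) ; 210 left.
Riverbend: +60 to 80 (cap) ; 150 left.
Only 150 left; Clay Flats takes them to reach 170.
Total = 120×60 + 210×150 + 30×20 + 100×80 + 90×170 = 62600.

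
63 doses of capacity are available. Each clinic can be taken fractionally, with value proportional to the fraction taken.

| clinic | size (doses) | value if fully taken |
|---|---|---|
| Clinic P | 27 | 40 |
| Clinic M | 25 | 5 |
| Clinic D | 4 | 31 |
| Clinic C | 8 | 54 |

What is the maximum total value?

Rank by value-to-size ratio: Clinic D 31/4≈7.75, Clinic C 54/8≈6.75, Clinic P 40/27≈1.48, Clinic M 5/25≈0.2.
All 4 doses of Clinic D fit (value 31) → 59 remain.
Clinic C: take in full, 8 doses for value 54 → 51 left.
Clinic P: take in full, 27 doses for value 40 → 24 left.
24 doses left: a 24/25 share of Clinic M gives 5×24/25 = 4.8.
Total value = 129.8.

129.8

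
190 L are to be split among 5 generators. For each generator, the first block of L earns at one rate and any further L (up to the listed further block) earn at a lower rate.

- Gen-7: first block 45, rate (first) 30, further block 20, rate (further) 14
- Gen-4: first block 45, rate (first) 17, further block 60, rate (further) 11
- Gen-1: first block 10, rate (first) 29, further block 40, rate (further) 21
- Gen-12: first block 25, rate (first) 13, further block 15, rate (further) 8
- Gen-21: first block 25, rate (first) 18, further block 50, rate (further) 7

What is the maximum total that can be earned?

Treat each block as its own option and order by rate: Gen-7/first 30 > Gen-1/first 29 > Gen-1/second 21 > Gen-21/first 18 > Gen-4/first 17 > Gen-7/second 14 > Gen-12/first 13 > Gen-4/second 11 > Gen-12/second 8 > Gen-21/second 7.
Gen-7/first (30): +45 → 145 left.
Gen-1/first (29): +10 → 135 left.
Fill Gen-1 second block (40 at 21) → 95 left.
Fill Gen-21 first block (25 at 18) → 70 left.
Fill Gen-4 first block (45 at 17) → 25 left.
Gen-7 second at 14: fill all 20 → 5 left.
Gen-12/first: +5 of 25 at 13; pool empty.
Total = 30×45 + 29×10 + 21×40 + 18×25 + 17×45 + 14×20 + 13×5 = 4040.

4040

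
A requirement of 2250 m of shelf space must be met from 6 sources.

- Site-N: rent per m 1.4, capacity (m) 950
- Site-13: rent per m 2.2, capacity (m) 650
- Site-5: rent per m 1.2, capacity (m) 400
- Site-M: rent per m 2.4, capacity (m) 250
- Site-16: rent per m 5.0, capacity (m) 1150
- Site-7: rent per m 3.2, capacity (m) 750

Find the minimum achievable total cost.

3840

Fill from the cheapest source first.
Site-5 at 1.2: take all 400 m ; 1850 still needed.
Site-N at 1.4: take all 950 m ; 900 still needed.
Take 650 from Site-13 at 2.2 ; need 250 more.
Take 250 from Site-M at 2.4 ; need 0 more.
Site-7, Site-16: unused.
Cost = 400×1.2 + 950×1.4 + 650×2.2 + 250×2.4 = 3840.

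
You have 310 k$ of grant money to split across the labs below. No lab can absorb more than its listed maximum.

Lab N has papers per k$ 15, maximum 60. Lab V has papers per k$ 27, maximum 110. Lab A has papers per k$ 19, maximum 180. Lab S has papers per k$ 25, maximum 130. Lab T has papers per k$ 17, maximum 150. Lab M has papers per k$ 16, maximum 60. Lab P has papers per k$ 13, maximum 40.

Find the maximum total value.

7550

Order the labs by papers per k$: Lab V 27 > Lab S 25 > Lab A 19 > Lab T 17 > Lab M 16 > Lab N 15 > Lab P 13.
Lab V: +110 to 110 (cap) → 200 left.
Lab S takes 130 to reach its cap of 130 → 70 left.
Lab A has room for 180 but only 70 remain, so it gets 70.
Total = 27×110 + 19×70 + 25×130 = 7550.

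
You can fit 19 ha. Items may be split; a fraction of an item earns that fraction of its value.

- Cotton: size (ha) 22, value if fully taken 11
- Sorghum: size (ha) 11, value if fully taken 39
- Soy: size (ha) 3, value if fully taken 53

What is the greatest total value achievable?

Rank by value-to-size ratio: Soy 53/3≈17.7, Sorghum 39/11≈3.55, Cotton 11/22≈0.5.
All 3 ha of Soy fit (value 53) ; 16 remain.
Sorghum: take in full, 11 ha for value 39 ; 5 left.
Fill the last 5 ha with part of Cotton: 5/22 of it earns 2.5.
Total value = 94.5.

94.5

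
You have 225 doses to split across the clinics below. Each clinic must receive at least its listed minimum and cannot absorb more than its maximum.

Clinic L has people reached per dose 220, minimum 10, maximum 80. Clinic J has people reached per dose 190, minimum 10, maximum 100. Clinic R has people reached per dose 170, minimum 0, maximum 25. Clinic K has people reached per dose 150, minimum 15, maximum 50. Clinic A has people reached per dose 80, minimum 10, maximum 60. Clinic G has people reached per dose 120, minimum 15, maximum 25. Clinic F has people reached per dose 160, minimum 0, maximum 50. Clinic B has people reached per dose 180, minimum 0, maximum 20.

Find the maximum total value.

42350

Meeting every minimum uses 10+10+0+15+10+15+0+0 = 60 doses, leaving 165.
Order the clinics by people reached per dose: Clinic L 220 > Clinic J 190 > Clinic B 180 > Clinic R 170 > Clinic F 160 > Clinic K 150 > Clinic G 120 > Clinic A 80.
Give Clinic L 70 more to hit its cap of 80 — 95 left.
Clinic J: +90 to 100 (cap) — 5 left.
Clinic B: +5 (room for 20) → 5. Pool exhausted.
Total = 220×80 + 190×100 + 150×15 + 80×10 + 120×15 + 180×5 = 42350.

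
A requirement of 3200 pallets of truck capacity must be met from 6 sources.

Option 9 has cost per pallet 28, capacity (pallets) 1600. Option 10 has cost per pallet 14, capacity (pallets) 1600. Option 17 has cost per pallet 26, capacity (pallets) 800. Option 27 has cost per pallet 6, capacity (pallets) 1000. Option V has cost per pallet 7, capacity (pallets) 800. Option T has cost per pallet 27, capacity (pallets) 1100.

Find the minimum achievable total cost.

31200

Fill from the cheapest source first.
Option 27 (6): use full 1000 — 2200 pallets to go.
Option V (7): use full 800 — 1400 pallets to go.
Option 10 at 14: take 1400 of its 1600 — requirement met.
Option 17, Option T, Option 9: unused.
Cost = 1000×6 + 800×7 + 1400×14 = 31200.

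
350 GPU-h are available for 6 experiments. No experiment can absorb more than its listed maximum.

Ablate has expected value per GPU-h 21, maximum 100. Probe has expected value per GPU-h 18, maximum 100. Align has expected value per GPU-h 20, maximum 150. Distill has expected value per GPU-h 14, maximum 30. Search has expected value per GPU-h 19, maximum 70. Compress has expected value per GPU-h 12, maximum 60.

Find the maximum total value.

6970

Rank by expected value per GPU-h: Ablate 21 > Align 20 > Search 19 > Probe 18 > Distill 14 > Compress 12.
Give Ablate 100 to hit its cap of 100 → 250 left.
Align takes 150 to reach its cap of 150 → 100 left.
Give Search 70 to hit its cap of 70 → 30 left.
Only 30 left; Probe takes them to reach 30.
Total = 21×100 + 18×30 + 20×150 + 19×70 = 6970.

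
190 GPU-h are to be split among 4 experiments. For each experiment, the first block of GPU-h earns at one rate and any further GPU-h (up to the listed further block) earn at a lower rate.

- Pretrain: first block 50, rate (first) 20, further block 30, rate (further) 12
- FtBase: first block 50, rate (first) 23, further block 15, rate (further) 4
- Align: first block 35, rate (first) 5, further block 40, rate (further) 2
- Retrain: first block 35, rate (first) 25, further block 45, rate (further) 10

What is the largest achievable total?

3635

Treat each block as its own option and order by rate: Retrain/first 25 > FtBase/first 23 > Pretrain/first 20 > Pretrain/second 12 > Retrain/second 10 > Align/first 5 > FtBase/second 4 > Align/second 2.
Fill Retrain first block (35 at 25) — 155 left.
Fill FtBase first block (50 at 23) — 105 left.
Pretrain/first (20): +50 — 55 left.
Fill Pretrain second block (30 at 12) — 25 left.
Retrain/second: +25 of 45 at 10; pool empty.
Total = 25×35 + 23×50 + 20×50 + 12×30 + 10×25 = 3635.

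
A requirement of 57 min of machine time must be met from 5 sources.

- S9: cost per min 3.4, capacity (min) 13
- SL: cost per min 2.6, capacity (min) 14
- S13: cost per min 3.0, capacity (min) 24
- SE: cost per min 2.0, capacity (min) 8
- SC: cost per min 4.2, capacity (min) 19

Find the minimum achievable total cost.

Cheapest first:
SE (2.0): use full 8 — 49 min to go.
SL at 2.6: take all 14 min — 35 still needed.
Take 24 from S13 at 3.0 — need 11 more.
Take 11 from S9 at 3.4 to finish.
SC: unused.
Cost = 8×2.0 + 14×2.6 + 24×3.0 + 11×3.4 = 161.8.

161.8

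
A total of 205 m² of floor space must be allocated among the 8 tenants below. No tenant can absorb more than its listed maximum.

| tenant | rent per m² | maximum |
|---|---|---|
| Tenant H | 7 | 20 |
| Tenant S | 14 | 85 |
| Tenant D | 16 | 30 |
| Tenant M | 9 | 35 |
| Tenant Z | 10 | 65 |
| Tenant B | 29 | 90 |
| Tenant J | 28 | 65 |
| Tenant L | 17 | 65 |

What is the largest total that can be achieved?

5280

Highest rent per m² first: Tenant B 29 > Tenant J 28 > Tenant L 17 > Tenant D 16 > Tenant S 14 > Tenant Z 10 > Tenant M 9 > Tenant H 7.
Give Tenant B 90 to hit its cap of 90 ; 115 left.
Give Tenant J 65 to hit its cap of 65 ; 50 left.
Only 50 left; Tenant L takes them to reach 50.
Total = 29×90 + 28×65 + 17×50 = 5280.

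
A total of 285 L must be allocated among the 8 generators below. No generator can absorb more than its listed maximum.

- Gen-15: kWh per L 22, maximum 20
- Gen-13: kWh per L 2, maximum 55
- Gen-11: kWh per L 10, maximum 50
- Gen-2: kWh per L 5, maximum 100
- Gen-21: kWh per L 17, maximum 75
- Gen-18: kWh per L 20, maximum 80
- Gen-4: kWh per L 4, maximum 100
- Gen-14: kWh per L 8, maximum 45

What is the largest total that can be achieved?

Order the generators by kWh per L: Gen-15 22 > Gen-18 20 > Gen-21 17 > Gen-11 10 > Gen-14 8 > Gen-2 5 > Gen-4 4 > Gen-13 2.
Gen-15: +20 to 20 (cap) — 265 left.
Gen-18: +80 to 80 (cap) — 185 left.
Gen-21: +75 to 75 (cap) — 110 left.
Gen-11: +50 to 50 (cap) — 60 left.
Give Gen-14 45 to hit its cap of 45 — 15 left.
Gen-2 has room for 100 but only 15 remain, so it gets 15.
Total = 22×20 + 10×50 + 5×15 + 17×75 + 20×80 + 8×45 = 4250.

4250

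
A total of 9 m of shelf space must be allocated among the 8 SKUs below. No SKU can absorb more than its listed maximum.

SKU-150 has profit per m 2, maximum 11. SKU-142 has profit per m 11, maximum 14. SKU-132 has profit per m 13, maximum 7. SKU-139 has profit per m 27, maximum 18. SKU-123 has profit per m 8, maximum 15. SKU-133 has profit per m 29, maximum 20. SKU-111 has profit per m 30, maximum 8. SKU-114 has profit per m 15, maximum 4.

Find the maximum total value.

269

Rank by profit per m: SKU-111 30 > SKU-133 29 > SKU-139 27 > SKU-114 15 > SKU-132 13 > SKU-142 11 > SKU-123 8 > SKU-150 2.
Give SKU-111 8 to hit its cap of 8 — 1 left.
SKU-133 has room for 20 but only 1 remain, so it gets 1.
Total = 29×1 + 30×8 = 269.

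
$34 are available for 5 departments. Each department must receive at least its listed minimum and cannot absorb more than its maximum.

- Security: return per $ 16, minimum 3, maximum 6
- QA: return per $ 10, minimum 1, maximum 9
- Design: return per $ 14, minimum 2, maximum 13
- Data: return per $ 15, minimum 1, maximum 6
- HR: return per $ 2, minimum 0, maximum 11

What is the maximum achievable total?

Meeting every minimum uses 3+1+2+1+0 = 7 $, leaving 27.
Order the departments by return per $: Security 16 > Data 15 > Design 14 > QA 10 > HR 2.
Security: +3 to 6 (cap) — 24 left.
Data: +5 to 6 (cap) — 19 left.
Give Design 11 more to hit its cap of 13 — 8 left.
QA takes 8 more to reach its cap of 9 — 0 left.
Total = 16×6 + 10×9 + 14×13 + 15×6 = 458.

458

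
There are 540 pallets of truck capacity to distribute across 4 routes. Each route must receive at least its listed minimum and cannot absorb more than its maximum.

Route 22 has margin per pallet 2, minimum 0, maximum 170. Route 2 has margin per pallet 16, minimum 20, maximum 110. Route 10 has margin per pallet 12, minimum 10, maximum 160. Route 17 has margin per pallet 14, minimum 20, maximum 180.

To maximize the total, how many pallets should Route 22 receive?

90

Meeting every minimum uses 0+20+10+20 = 50 pallets, leaving 490.
Rank by margin per pallet: Route 2 16 > Route 17 14 > Route 10 12 > Route 22 2.
Route 2 takes 90 more to reach its cap of 110 ; 400 left.
Route 17: +160 to 180 (cap) ; 240 left.
Give Route 10 150 more to hit its cap of 160 ; 90 left.
Route 22 has room for 170 more but only 90 remain, so it gets 90.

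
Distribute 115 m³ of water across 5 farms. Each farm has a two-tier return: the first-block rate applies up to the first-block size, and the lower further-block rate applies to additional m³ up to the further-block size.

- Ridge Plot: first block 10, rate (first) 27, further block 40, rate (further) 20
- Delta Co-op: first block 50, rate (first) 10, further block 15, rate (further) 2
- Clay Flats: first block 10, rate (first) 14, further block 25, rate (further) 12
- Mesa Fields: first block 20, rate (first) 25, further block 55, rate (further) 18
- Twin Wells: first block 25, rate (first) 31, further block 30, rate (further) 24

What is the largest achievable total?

2865

Treat each block as its own option and order by rate: Twin Wells/tier1 31 > Ridge Plot/tier1 27 > Mesa Fields/tier1 25 > Twin Wells/tier2 24 > Ridge Plot/tier2 20 > Mesa Fields/tier2 18 > Clay Flats/tier1 14 > Clay Flats/tier2 12 > Delta Co-op/tier1 10 > Delta Co-op/tier2 2.
Twin Wells/tier1 (31): +25 — 90 left.
Ridge Plot tier1 at 27: fill all 10 — 80 left.
Mesa Fields/tier1 (25): +20 — 60 left.
Twin Wells tier2 at 24: fill all 30 — 30 left.
Ridge Plot tier2 at 20: only 30 left, fill 30.
Total = 31×25 + 27×10 + 25×20 + 24×30 + 20×30 = 2865.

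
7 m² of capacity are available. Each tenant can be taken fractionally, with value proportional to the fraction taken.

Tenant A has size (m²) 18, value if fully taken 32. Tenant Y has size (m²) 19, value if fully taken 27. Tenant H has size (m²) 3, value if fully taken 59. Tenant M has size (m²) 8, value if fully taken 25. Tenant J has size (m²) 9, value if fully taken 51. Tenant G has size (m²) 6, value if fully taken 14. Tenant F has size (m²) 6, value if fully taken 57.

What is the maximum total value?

Best value per unit of size first: Tenant H 59/3≈19.7, Tenant F 57/6≈9.5, Tenant J 51/9≈5.67, Tenant M 25/8≈3.12, Tenant G 14/6≈2.33, Tenant A 32/18≈1.78, Tenant Y 27/19≈1.42.
Take all of Tenant H (3 m², value 59) — 4 m² left.
Fill the last 4 m² with part of Tenant F: 4/6 of it earns 38.
Total value = 97.

97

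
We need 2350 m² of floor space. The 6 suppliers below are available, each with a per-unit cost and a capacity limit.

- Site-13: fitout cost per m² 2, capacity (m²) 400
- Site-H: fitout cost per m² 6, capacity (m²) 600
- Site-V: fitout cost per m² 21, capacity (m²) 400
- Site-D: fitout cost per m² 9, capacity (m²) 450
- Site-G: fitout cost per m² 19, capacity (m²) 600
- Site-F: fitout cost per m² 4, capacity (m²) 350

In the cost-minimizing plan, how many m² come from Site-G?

Cheapest first:
Site-13 (2): use full 400 — 1950 m² to go.
Site-F (4): use full 350 — 1600 m² to go.
Site-H (6): use full 600 — 1000 m² to go.
Site-D at 9: take all 450 m² — 550 still needed.
Site-G at 19: take 550 of its 600 — requirement met.
Site-V: unused.

550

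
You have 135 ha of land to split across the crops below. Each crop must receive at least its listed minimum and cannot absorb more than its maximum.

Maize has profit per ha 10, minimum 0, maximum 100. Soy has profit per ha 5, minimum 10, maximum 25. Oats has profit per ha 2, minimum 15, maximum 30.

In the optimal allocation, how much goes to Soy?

Meeting every minimum uses 0+10+15 = 25 ha, leaving 110.
Highest profit per ha first: Maize 10 > Soy 5 > Oats 2.
Give Maize 100 more to hit its cap of 100 → 10 left.
Soy: +10 (room for 15) → 20. Pool exhausted.

20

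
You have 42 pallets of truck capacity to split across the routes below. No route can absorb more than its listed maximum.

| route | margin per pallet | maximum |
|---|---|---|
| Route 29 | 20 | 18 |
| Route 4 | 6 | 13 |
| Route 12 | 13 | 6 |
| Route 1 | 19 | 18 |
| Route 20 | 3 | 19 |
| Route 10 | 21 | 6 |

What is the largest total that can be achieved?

Highest margin per pallet first: Route 10 21 > Route 29 20 > Route 1 19 > Route 12 13 > Route 4 6 > Route 20 3.
Route 10: +6 to 6 (cap) — 36 left.
Route 29 takes 18 to reach its cap of 18 — 18 left.
Route 1 takes 18 to reach its cap of 18 — 0 left.
Total = 20×18 + 19×18 + 21×6 = 828.

828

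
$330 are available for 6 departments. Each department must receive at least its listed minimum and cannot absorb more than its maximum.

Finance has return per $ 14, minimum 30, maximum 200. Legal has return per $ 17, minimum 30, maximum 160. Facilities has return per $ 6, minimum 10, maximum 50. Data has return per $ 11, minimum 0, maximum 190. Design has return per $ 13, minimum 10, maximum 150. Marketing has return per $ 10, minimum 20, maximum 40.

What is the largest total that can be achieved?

Meeting every minimum uses 30+30+10+0+10+20 = 100 $, leaving 230.
Order the departments by return per $: Legal 17 > Finance 14 > Design 13 > Data 11 > Marketing 10 > Facilities 6.
Legal: +130 to 160 (cap) → 100 left.
Finance: +100 (room for 170) → 130. Pool exhausted.
Total = 14×130 + 17×160 + 6×10 + 13×10 + 10×20 = 4930.

4930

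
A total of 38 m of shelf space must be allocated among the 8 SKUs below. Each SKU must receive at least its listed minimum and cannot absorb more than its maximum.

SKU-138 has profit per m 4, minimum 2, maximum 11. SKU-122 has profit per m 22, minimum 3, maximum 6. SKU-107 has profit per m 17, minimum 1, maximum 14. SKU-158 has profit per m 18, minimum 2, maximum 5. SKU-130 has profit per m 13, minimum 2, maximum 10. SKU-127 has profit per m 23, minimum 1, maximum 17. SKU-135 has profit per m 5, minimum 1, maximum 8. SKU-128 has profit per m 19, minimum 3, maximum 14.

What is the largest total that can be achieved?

748

Meeting every minimum uses 2+3+1+2+2+1+1+3 = 15 m, leaving 23.
Order the SKUs by profit per m: SKU-127 23 > SKU-122 22 > SKU-128 19 > SKU-158 18 > SKU-107 17 > SKU-130 13 > SKU-135 5 > SKU-138 4.
Give SKU-127 16 more to hit its cap of 17 → 7 left.
SKU-122: +3 to 6 (cap) → 4 left.
SKU-128: +4 (room for 11) → 7. Pool exhausted.
Total = 4×2 + 22×6 + 17×1 + 18×2 + 13×2 + 23×17 + 5×1 + 19×7 = 748.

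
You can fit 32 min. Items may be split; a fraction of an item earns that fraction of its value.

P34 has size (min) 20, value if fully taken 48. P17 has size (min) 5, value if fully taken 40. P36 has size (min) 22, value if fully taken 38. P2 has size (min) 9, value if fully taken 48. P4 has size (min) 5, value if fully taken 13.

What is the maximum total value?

Sort by value density: P17 40/5≈8, P2 48/9≈5.33, P4 13/5≈2.6, P34 48/20≈2.4, P36 38/22≈1.73.
P17: take in full, 5 min for value 40 ; 27 left.
Take all of P2 (9 min, value 48) ; 18 min left.
P4: take in full, 5 min for value 13 ; 13 left.
13 min left: a 13/20 share of P34 gives 48×13/20 = 31.2.
Total value = 132.2.

132.2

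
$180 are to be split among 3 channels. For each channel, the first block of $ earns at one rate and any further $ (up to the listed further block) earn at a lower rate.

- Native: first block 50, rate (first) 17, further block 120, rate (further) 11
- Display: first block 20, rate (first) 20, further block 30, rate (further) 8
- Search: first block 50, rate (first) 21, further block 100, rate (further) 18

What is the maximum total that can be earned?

3420

Rank every tier by rate: Search/tier1 21 > Display/tier1 20 > Search/tier2 18 > Native/tier1 17 > Native/tier2 11 > Display/tier2 8.
Search/tier1 (21): +50 → 130 left.
Fill Display tier1 block (20 at 20) → 110 left.
Search/tier2 (18): +100 → 10 left.
10 remain; put them into Native tier1 at 17.
Total = 21×50 + 20×20 + 18×100 + 17×10 = 3420.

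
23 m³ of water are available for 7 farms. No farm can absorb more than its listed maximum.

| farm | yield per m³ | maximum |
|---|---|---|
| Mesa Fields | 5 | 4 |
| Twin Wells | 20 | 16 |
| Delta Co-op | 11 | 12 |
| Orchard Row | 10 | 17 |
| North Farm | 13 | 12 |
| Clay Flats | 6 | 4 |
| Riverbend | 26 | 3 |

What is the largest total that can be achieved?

450

Highest yield per m³ first: Riverbend 26 > Twin Wells 20 > North Farm 13 > Delta Co-op 11 > Orchard Row 10 > Clay Flats 6 > Mesa Fields 5.
Riverbend: +3 to 3 (cap) ; 20 left.
Twin Wells: +16 to 16 (cap) ; 4 left.
Only 4 left; North Farm takes them to reach 4.
Total = 20×16 + 13×4 + 26×3 = 450.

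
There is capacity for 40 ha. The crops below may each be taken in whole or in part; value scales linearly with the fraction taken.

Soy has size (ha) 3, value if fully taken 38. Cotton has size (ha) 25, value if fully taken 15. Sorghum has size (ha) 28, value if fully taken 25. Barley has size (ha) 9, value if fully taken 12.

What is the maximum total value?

Best value per unit of size first: Soy 38/3≈12.7, Barley 12/9≈1.33, Sorghum 25/28≈0.893, Cotton 15/25≈0.6.
Soy: take in full, 3 ha for value 38 ; 37 left.
Barley: take in full, 9 ha for value 12 ; 28 left.
Sorghum: take in full, 28 ha for value 25 ; 0 left.
Total value = 75.

75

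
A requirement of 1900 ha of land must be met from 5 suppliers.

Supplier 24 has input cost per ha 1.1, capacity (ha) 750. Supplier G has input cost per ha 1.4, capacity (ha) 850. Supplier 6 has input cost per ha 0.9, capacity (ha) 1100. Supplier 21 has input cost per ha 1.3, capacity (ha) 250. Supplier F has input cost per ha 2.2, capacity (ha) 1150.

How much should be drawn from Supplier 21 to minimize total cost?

50

Use suppliers in increasing cost order.
Supplier 6 (0.9): use full 1100 → 800 ha to go.
Supplier 24 at 1.1: take all 750 ha → 50 still needed.
Take 50 from Supplier 21 at 1.3 to finish.
Supplier G, Supplier F: unused.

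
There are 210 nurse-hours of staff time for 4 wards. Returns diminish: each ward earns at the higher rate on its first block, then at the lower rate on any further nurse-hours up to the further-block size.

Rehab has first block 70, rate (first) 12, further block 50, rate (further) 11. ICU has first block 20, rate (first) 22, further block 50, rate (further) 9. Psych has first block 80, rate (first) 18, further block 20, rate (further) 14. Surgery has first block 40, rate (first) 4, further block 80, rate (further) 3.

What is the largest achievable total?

Rank every tier by rate: ICU/T1 22 > Psych/T1 18 > Psych/T2 14 > Rehab/T1 12 > Rehab/T2 11 > ICU/T2 9 > Surgery/T1 4 > Surgery/T2 3.
Fill ICU T1 block (20 at 22) — 190 left.
Fill Psych T1 block (80 at 18) — 110 left.
Fill Psych T2 block (20 at 14) — 90 left.
Rehab/T1 (12): +70 — 20 left.
Rehab/T2: +20 of 50 at 11; pool empty.
Total = 22×20 + 18×80 + 14×20 + 12×70 + 11×20 = 3220.

3220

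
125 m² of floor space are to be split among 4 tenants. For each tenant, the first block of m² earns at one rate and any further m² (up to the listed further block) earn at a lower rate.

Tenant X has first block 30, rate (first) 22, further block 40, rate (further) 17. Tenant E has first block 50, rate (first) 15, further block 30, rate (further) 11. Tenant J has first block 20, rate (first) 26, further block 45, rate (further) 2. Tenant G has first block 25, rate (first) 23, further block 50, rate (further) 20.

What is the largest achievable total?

2755

Rank every tier by rate: Tenant J/first 26 > Tenant G/first 23 > Tenant X/first 22 > Tenant G/second 20 > Tenant X/second 17 > Tenant E/first 15 > Tenant E/second 11 > Tenant J/second 2.
Tenant J first at 26: fill all 20 → 105 left.
Tenant G first at 23: fill all 25 → 80 left.
Tenant X/first (22): +30 → 50 left.
Tenant G/second (20): +50 → 0 left.
Total = 26×20 + 23×25 + 22×30 + 20×50 = 2755.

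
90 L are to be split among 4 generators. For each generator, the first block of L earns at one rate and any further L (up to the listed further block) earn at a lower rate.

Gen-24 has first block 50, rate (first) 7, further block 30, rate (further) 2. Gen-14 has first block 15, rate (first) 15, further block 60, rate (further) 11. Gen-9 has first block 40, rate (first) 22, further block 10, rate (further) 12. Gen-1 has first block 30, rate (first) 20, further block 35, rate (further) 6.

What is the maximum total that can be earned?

Order all 8 blocks by rate: Gen-9/tier1 22 > Gen-1/tier1 20 > Gen-14/tier1 15 > Gen-9/tier2 12 > Gen-14/tier2 11 > Gen-24/tier1 7 > Gen-1/tier2 6 > Gen-24/tier2 2.
Gen-9/tier1 (22): +40 → 50 left.
Fill Gen-1 tier1 block (30 at 20) → 20 left.
Fill Gen-14 tier1 block (15 at 15) → 5 left.
Gen-9/tier2: +5 of 10 at 12; pool empty.
Total = 22×40 + 20×30 + 15×15 + 12×5 = 1765.

1765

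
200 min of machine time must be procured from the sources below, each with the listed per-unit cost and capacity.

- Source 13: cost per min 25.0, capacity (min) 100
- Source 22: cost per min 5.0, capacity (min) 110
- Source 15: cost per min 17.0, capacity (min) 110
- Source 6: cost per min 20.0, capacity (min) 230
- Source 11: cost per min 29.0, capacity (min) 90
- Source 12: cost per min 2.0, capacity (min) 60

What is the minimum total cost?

1180

Fill from the cheapest source first.
Source 12 at 2.0: take all 60 min ; 140 still needed.
Take 110 from Source 22 at 5.0 ; need 30 more.
Take 30 from Source 15 at 17.0 to finish.
Source 6, Source 13, Source 11: unused.
Cost = 60×2.0 + 110×5.0 + 30×17.0 = 1180.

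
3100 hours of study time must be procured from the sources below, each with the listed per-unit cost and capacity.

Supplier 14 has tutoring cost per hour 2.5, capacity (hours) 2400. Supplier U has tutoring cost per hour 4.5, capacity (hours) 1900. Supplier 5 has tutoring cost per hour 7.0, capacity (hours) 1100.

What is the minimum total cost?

Use sources in increasing cost order.
Take 2400 from Supplier 14 at 2.5 — need 700 more.
Take 700 from Supplier U at 4.5 to finish.
Supplier 5: unused.
Cost = 2400×2.5 + 700×4.5 = 9150.

9150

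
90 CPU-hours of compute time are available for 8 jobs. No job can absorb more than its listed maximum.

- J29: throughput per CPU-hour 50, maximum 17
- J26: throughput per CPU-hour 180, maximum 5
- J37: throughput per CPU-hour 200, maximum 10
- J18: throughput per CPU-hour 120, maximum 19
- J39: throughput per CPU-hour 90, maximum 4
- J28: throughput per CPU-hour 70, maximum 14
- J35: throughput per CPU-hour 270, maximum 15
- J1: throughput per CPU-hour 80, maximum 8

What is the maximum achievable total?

11960

Order the jobs by throughput per CPU-hour: J35 270 > J37 200 > J26 180 > J18 120 > J39 90 > J1 80 > J28 70 > J29 50.
Give J35 15 to hit its cap of 15 → 75 left.
J37 takes 10 to reach its cap of 10 → 65 left.
Give J26 5 to hit its cap of 5 → 60 left.
Give J18 19 to hit its cap of 19 → 41 left.
Give J39 4 to hit its cap of 4 → 37 left.
J1: +8 to 8 (cap) → 29 left.
J28 takes 14 to reach its cap of 14 → 15 left.
J29: +15 (room for 17) → 15. Pool exhausted.
Total = 50×15 + 180×5 + 200×10 + 120×19 + 90×4 + 70×14 + 270×15 + 80×8 = 11960.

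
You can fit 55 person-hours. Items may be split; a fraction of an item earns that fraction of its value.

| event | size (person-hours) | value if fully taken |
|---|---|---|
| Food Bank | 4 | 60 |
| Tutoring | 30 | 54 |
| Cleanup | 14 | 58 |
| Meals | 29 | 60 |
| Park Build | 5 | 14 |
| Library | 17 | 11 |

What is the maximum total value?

197.4

Rank by value-to-size ratio: Food Bank 60/4≈15, Cleanup 58/14≈4.14, Park Build 14/5≈2.8, Meals 60/29≈2.07, Tutoring 54/30≈1.8, Library 11/17≈0.647.
All 4 person-hours of Food Bank fit (value 60) ; 51 remain.
All 14 person-hours of Cleanup fit (value 58) ; 37 remain.
All 5 person-hours of Park Build fit (value 14) ; 32 remain.
Take all of Meals (29 person-hours, value 60) ; 3 person-hours left.
Fill the last 3 person-hours with part of Tutoring: 3/30 of it earns 5.4.
Total value = 197.4.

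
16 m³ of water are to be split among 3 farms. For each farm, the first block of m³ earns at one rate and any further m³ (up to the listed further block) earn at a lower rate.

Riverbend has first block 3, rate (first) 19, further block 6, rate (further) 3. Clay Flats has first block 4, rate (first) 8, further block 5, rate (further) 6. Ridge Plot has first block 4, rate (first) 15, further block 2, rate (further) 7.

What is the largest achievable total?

181

Treat each block as its own option and order by rate: Riverbend/first 19 > Ridge Plot/first 15 > Clay Flats/first 8 > Ridge Plot/second 7 > Clay Flats/second 6 > Riverbend/second 3.
Riverbend/first (19): +3 → 13 left.
Ridge Plot/first (15): +4 → 9 left.
Clay Flats first at 8: fill all 4 → 5 left.
Ridge Plot second at 7: fill all 2 → 3 left.
Clay Flats/second: +3 of 5 at 6; pool empty.
Total = 19×3 + 15×4 + 8×4 + 7×2 + 6×3 = 181.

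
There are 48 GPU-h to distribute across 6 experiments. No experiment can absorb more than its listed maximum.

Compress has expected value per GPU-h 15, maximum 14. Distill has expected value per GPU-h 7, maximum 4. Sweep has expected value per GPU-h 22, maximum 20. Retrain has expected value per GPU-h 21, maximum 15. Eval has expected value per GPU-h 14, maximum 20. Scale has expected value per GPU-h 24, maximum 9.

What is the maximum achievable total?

1031

Highest expected value per GPU-h first: Scale 24 > Sweep 22 > Retrain 21 > Compress 15 > Eval 14 > Distill 7.
Scale: +9 to 9 (cap) — 39 left.
Give Sweep 20 to hit its cap of 20 — 19 left.
Give Retrain 15 to hit its cap of 15 — 4 left.
Compress has room for 14 but only 4 remain, so it gets 4.
Total = 15×4 + 22×20 + 21×15 + 24×9 = 1031.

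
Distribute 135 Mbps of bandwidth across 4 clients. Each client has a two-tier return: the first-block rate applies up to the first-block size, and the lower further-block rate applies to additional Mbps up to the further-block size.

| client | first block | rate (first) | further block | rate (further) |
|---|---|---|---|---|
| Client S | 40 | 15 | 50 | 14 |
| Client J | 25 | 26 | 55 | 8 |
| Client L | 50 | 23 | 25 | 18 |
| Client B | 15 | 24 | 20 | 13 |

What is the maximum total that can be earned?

2910

Order all 8 blocks by rate: Client J/tier1 26 > Client B/tier1 24 > Client L/tier1 23 > Client L/tier2 18 > Client S/tier1 15 > Client S/tier2 14 > Client B/tier2 13 > Client J/tier2 8.
Fill Client J tier1 block (25 at 26) → 110 left.
Fill Client B tier1 block (15 at 24) → 95 left.
Client L tier1 at 23: fill all 50 → 45 left.
Client L/tier2 (18): +25 → 20 left.
20 remain; put them into Client S tier1 at 15.
Total = 26×25 + 24×15 + 23×50 + 18×25 + 15×20 = 2910.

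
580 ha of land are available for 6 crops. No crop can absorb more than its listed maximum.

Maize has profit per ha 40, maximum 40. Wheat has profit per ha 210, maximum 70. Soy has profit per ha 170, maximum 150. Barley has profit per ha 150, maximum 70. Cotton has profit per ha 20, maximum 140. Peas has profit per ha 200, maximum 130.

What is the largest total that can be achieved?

80700

Highest profit per ha first: Wheat 210 > Peas 200 > Soy 170 > Barley 150 > Maize 40 > Cotton 20.
Wheat takes 70 to reach its cap of 70 — 510 left.
Give Peas 130 to hit its cap of 130 — 380 left.
Soy takes 150 to reach its cap of 150 — 230 left.
Give Barley 70 to hit its cap of 70 — 160 left.
Give Maize 40 to hit its cap of 40 — 120 left.
Only 120 left; Cotton takes them to reach 120.
Total = 40×40 + 210×70 + 170×150 + 150×70 + 20×120 + 200×130 = 80700.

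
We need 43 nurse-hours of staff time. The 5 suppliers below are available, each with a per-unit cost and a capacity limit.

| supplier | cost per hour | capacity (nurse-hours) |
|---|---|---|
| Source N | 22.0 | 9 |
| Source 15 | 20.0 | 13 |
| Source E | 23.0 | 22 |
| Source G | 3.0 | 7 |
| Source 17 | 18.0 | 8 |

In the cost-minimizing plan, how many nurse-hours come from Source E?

Use suppliers in increasing cost order.
Source G (3.0): use full 7 → 36 nurse-hours to go.
Take 8 from Source 17 at 18.0 → need 28 more.
Take 13 from Source 15 at 20.0 → need 15 more.
Source N (22.0): use full 9 → 6 nurse-hours to go.
Source E (23.0): take the remaining 6 → done.

6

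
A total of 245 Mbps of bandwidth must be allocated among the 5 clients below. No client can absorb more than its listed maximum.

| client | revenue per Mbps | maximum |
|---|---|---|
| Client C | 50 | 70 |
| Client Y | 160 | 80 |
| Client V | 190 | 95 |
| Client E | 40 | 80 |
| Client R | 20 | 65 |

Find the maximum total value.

34350

Order the clients by revenue per Mbps: Client V 190 > Client Y 160 > Client C 50 > Client E 40 > Client R 20.
Give Client V 95 to hit its cap of 95 ; 150 left.
Client Y: +80 to 80 (cap) ; 70 left.
Client C takes 70 to reach its cap of 70 ; 0 left.
Total = 50×70 + 160×80 + 190×95 = 34350.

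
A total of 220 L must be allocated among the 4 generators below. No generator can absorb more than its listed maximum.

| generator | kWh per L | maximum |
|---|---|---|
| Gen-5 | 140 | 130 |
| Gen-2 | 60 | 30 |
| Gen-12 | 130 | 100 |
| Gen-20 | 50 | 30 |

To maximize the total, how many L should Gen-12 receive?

90

Highest kWh per L first: Gen-5 140 > Gen-12 130 > Gen-2 60 > Gen-20 50.
Gen-5: +130 to 130 (cap) — 90 left.
Gen-12: +90 (room for 100) → 90. Pool exhausted.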